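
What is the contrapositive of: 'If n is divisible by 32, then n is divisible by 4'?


Original: If n is divisible by 32, then n is divisible by 4
Contrapositive: If ¬Q, then ¬P
Negate Q: not (n is divisible by 4)
Negate P: not (n is divisible by 32)

If not (n is divisible by 4), then not (n is divisible by 32).


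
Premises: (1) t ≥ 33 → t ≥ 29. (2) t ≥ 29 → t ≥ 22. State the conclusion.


Hypothetical syllogism: P → Q, Q → R ⊢ P → R
Premise 1: t ≥ 33 → t ≥ 29
Premise 2: t ≥ 29 → t ≥ 22
Chain the implications: the middle term (t ≥ 29) links the two.
Conclusion: If t ≥ 33, then t ≥ 22.

If t ≥ 33, then t ≥ 22.


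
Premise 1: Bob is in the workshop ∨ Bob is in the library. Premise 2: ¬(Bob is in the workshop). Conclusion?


Disjunctive syllogism: P ∨ Q, ¬P ⊢ Q
Disjunction: Bob is in the workshop ∨ Bob is in the library
We know it is not the case that Bob is in the workshop.
By disjunctive syllogism, the other disjunct must be true.

Bob is in the library


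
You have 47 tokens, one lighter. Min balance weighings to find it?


Each weighing has 3 outcomes (left heavy / balance / right heavy), so k weighings distinguish at most 3^k cases; splitting into three near-equal groups achieves this.
Need 3^k ≥ 47: 3^3 = 27 < 47 ≤ 3^4 = 81
k = ⌈log₃(47)⌉ = 4

4


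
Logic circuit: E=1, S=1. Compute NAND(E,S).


E AND S = 1
NOT(1) = 0

0


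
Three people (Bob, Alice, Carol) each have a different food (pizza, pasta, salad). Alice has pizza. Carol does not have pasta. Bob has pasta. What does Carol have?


From clues:
  Alice → pizza
  Bob → pasta
By elimination, Carol gets the remaining.

salad


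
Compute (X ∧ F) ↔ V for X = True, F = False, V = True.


X = True, F = False, V = True
Step 1: X ∧ F = True AND False = False
Step 2: (False) ↔ V: true when both sides have same truth value.
Result: False ↔ True = False

False


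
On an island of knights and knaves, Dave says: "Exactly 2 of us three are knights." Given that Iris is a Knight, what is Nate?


Dave claims exactly 2 knights among Dave, Iris, Nate.
Given: Iris is a Knight.

Case 1: Dave is a Knight (tells truth)
  Then exactly 2 of the three are knights.
  Counting Dave, Iris: 2 knight(s) so far. Need 0 more → Nate = Knave.
Case 2: Dave is a Knave (lies)
  Then the count is NOT 2.
  If Nate = Knight, count = 2 = 2 → claim would be true, contradicts lie.
  If Nate = Knave, count = 1 ≠ 2 → lie confirmed ✓

Nate is a Knave.

Knave


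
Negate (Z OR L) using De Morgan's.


De Morgan's law: ¬(P ∨ Q) ≡ ¬P ∧ ¬Q
¬(Z ∨ L) = ¬Z ∧ ¬L

¬Z ∧ ¬L


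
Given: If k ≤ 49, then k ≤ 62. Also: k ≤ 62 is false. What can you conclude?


Modus tollens: P → Q, ¬Q ⊢ ¬P
P: k ≤ 49
Q: k ≤ 62
We have P → Q and Q is false.
By modus tollens, P must be false.

It is not the case that k ≤ 49


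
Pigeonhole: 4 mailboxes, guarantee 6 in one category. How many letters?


Pigeonhole: to guarantee k in one of n categories, need (k-1)×n + 1.
k = 6, n = 4
Minimum = (6-1) × 4 + 1 = 5 × 4 + 1

21


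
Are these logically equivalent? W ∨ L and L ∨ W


Expression 1: W ∨ L
Expression 2: L ∨ W
Truth table (W L | Expr1 Expr2):
  T T |   T     T
  T F |   T     T
  F T |   T     T
  F F |   F     F
All 4 rows agree, so the expressions are logically equivalent.

Yes


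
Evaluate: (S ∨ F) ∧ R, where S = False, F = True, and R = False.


S = False, F = True, R = False
Step 1: S ∨ F = False OR True = True
Step 2: True ∧ R = True AND False = False
OR is true when at least one operand is true; AND requires both.

False


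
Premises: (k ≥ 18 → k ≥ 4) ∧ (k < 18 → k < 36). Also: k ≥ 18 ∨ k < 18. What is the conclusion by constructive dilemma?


Constructive dilemma: (P → Q) ∧ (R → S), P ∨ R ⊢ Q ∨ S
Premise 1: k ≥ 18 → k ≥ 4
Premise 2: k < 18 → k < 36
Premise 3: k ≥ 18 ∨ k < 18
Case 1: Assuming k ≥ 18, then by Premise 1, k ≥ 4.
Case 2: Assuming k < 18, then by Premise 2, k < 36.
Since one of k ≥ 18 or k < 18 must hold, we get k ≥ 4 or k < 36.

k ≥ 4 or k < 36.


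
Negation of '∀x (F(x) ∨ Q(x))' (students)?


Original: ∀x (F(x) ∨ Q(x))
Rule: ¬∀→∃, ¬∃→∀, negate predicate.
Negation: ∃x (¬F(x) ∧ ¬Q(x))

∃x (¬F(x) ∧ ¬Q(x))


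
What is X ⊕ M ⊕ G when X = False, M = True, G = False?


X = False, M = True, G = False
Step 1: X ⊕ M = False XOR True = True
Step 2: True ⊕ G = True XOR False = True
XOR is true when an odd number of operands are true.

True


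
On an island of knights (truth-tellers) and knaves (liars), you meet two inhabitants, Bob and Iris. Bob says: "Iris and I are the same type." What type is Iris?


Bob says: "Iris and I are the same type."
Case 1: Bob is a Knight (truth-teller)
  Statement is true → they ARE the same → Iris is also a Knight
Case 2: Bob is a Knave (liar)
  Statement is false → they are NOT the same → Iris is a Knight
In both cases, Iris is a Knight.

Knight


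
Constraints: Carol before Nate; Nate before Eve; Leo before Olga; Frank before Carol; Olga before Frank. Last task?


Constraints: Carol before Nate; Nate before Eve; Leo before Olga; Frank before Carol; Olga before Frank
The last task can have nothing scheduled after it, so it must never appear on the left of a 'before'.
Tasks appearing before some other task: Carol, Nate, Leo, Frank, Olga.
The only task not in that list is Eve → it is last.

Eve


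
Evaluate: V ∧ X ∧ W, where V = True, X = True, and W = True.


V = True, X = True, W = True
Step 1: V ∧ X = True AND True = True
Step 2: (True) ∧ W = (True) AND True = True
AND is true only when ALL operands are true.

True


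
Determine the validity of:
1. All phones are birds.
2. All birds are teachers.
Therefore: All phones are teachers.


Premise 1: All phones are birds.
Premise 2: All birds are teachers.
Conclusion: All phones are teachers.
Barbara syllogism (AAA-1): All A are B, All B are C → All A are C.
Middle term (birds) distributed in premise 2.

Valid


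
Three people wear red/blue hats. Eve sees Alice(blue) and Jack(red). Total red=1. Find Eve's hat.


Total red = 1, seen red = 1
Own red = 1 - 1 = 0
Eve's hat is blue.

blue


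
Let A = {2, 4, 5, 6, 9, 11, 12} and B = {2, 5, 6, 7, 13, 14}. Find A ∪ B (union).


A = {2, 4, 5, 6, 9, 11, 12}
B = {2, 5, 6, 7, 13, 14}
Operation: union
All elements combined: 2, 4, 5, 6, 7, 9, 11, 12, 13, 14

{2, 4, 5, 6, 7, 9, 11, 12, 13, 14}


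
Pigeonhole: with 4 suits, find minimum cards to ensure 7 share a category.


Pigeonhole: to guarantee k in one of n categories, need (k-1)×n + 1.
k = 7, n = 4
Minimum = (7-1) × 4 + 1 = 6 × 4 + 1

25


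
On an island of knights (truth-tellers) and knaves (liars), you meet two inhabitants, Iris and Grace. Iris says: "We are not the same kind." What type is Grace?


Iris says: "We are not the same kind."
Case 1: Iris is a Knight (truth-teller)
  Statement is true → they ARE different → Grace is a Knave
Case 2: Iris is a Knave (liar)
  Statement is false → they are NOT different → Grace is a Knave
In both cases, Grace is a Knave.

Knave


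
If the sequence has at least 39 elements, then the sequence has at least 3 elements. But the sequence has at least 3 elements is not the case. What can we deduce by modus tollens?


Modus tollens: P → Q, ¬Q ⊢ ¬P
P: the sequence has at least 39 elements
Q: the sequence has at least 3 elements
We have P → Q and Q is false.
By modus tollens, P must be false.

It is not the case that the sequence has at least 39 elements


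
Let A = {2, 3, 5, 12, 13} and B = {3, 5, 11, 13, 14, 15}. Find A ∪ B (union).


A = {2, 3, 5, 12, 13}
B = {3, 5, 11, 13, 14, 15}
Operation: union
All elements combined: 2, 3, 5, 11, 12, 13, 14, 15

{2, 3, 5, 11, 12, 13, 14, 15}


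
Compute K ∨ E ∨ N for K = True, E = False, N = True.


K = True, E = False, N = True
Step 1: K ∨ E = True OR False = True
Step 2: True ∨ N = True OR True = True
OR is true when at least one operand is true.

True


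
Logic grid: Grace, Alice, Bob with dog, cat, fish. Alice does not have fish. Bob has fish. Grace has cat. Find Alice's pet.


From clues:
  Bob → fish
  Grace → cat
By elimination, Alice gets the remaining.

dog


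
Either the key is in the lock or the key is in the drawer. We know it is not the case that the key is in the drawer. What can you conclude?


Disjunctive syllogism: P ∨ Q, ¬P ⊢ Q
Disjunction: the key is in the lock ∨ the key is in the drawer
We know it is not the case that the key is in the drawer.
By disjunctive syllogism, the other disjunct must be true.

The key is in the lock


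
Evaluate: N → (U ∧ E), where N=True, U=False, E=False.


N = True, U = False, E = False
Expression: N → (U ∧ E)
Step 1: U ∧ E = False AND False = False
Step 2: N → (False) = True → False = False

False


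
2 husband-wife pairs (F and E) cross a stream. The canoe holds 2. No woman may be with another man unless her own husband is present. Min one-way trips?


Label couples F and E.
1. WF+WE → (far: WF,WE; near: HF,HE)
2. WF ←   (far: WE; near: HF,HE,WF)
3. HF+HE → (far: HF,HE,WE; near: WF)
4. HF ←   (far: HE,WE; near: HF,WF)  — HF returns, since WF is alone on near bank
5. HF+WF → (far: all four; near: empty)
Every state respects the constraint.
Minimum trips = 5

5


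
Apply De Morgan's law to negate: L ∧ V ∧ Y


De Morgan's law: ¬(P ∧ Q ∧ R) ≡ ¬P ∨ ¬Q ∨ ¬R
¬(L ∧ V ∧ Y) = ¬L ∨ ¬V ∨ ¬Y

¬L ∨ ¬V ∨ ¬Y


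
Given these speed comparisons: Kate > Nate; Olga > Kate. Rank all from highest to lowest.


Constraints: Kate > Nate; Olga > Kate
Method: at each step, the next-highest is the one remaining person who never appears on the smaller side of a constraint between remaining people.
  Step 1: remaining {Nate, Kate, Olga}; on the smaller side: {Nate, Kate} → Olga is next (Olga > Kate).
  Step 2: remaining {Nate, Kate}; on the smaller side: {Nate} → Kate is next (Kate > Nate).
  Step 3: only Nate remains → lowest.
Final ranking (highest to lowest):

Olga > Kate > Nate


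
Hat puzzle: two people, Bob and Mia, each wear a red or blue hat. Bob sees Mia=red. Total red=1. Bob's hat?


Total red = 1, Mia = red
Red accounted for: 1
Remaining for Bob: 0
Bob's hat is blue.

blue


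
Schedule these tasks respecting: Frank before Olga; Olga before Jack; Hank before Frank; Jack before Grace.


Constraints: Frank before Olga; Olga before Jack; Hank before Frank; Jack before Grace
Method: repeatedly schedule the remaining task that has no remaining task required before it.
  Step 1: remaining {Frank, Olga, Grace, Hank, Jack}; every task except Hank still has a predecessor pending → schedule Hank.
  Step 2: remaining {Frank, Olga, Grace, Jack}; every task except Frank still has a predecessor pending → schedule Frank.
  Step 3: remaining {Olga, Grace, Jack}; every task except Olga still has a predecessor pending → schedule Olga.
  Step 4: remaining {Grace, Jack}; every task except Jack still has a predecessor pending → schedule Jack.
  Step 5: only Grace remains → schedule Grace.
Resulting order:

Hank → Frank → Olga → Jack → Grace


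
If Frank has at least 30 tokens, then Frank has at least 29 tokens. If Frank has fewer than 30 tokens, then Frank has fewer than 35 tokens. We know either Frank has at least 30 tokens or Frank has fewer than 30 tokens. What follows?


Constructive dilemma: (P → Q) ∧ (R → S), P ∨ R ⊢ Q ∨ S
Premise 1: Frank has at least 30 tokens → Frank has at least 29 tokens
Premise 2: Frank has fewer than 30 tokens → Frank has fewer than 35 tokens
Premise 3: Frank has at least 30 tokens ∨ Frank has fewer than 30 tokens
Case 1: Assuming Frank has at least 30 tokens, then by Premise 1, Frank has at least 29 tokens.
Case 2: Assuming Frank has fewer than 30 tokens, then by Premise 2, Frank has fewer than 35 tokens.
Since one of Frank has at least 30 tokens or Frank has fewer than 30 tokens must hold, we get Frank has at least 29 tokens or Frank has fewer than 35 tokens.

Frank has at least 29 tokens or Frank has fewer than 35 tokens.


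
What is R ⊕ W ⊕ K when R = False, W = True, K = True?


R = False, W = True, K = True
Step 1: R ⊕ W = False XOR True = True
Step 2: True ⊕ K = True XOR True = False
XOR is true when an odd number of operands are true.

False


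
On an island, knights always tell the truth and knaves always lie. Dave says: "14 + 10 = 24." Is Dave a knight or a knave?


Statement: "14 + 10 = 24."
Actual: 14 + 10 = 24
Claimed: 24
Statement is TRUE → Dave tells the truth → Knight

Knight


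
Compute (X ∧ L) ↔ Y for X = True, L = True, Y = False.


X = True, L = True, Y = False
Step 1: X ∧ L = True AND True = True
Step 2: (True) ↔ Y: true when both sides have same truth value.
Result: True ↔ False = False

False


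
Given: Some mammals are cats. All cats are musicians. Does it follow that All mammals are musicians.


Premise 1: Some mammals are cats.
Premise 2: All cats are musicians.
Conclusion: All mammals are musicians.
Fallacy: illicit minor. The minor term (mammals) is distributed in the conclusion ('All mammals ...') but undistributed in its premise ('Some mammals are cats' doesn't cover all mammals).
Only 'Some mammals are musicians' follows, not 'All'.

Invalid


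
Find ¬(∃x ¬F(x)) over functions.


Original: ∃x ¬F(x)
Rule: ¬∀→∃, ¬∃→∀, negate predicate.
Negation: ∀x F(x)

∀x F(x)


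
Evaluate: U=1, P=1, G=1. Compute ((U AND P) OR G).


U AND P = 1&1 = 1
1 OR 1 = 1

1


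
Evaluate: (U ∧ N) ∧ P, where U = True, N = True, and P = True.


U = True, N = True, P = True
Step 1: U ∧ N = True AND True = True
Step 2: True ∧ P = True AND True = True
AND is true only when ALL operands are true.

True


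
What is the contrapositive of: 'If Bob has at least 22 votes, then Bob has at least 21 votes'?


Original: If Bob has at least 22 votes, then Bob has at least 21 votes
Contrapositive: If ¬Q, then ¬P
Negate Q: not (Bob has at least 21 votes)
Negate P: not (Bob has at least 22 votes)

If not (Bob has at least 21 votes), then not (Bob has at least 22 votes).


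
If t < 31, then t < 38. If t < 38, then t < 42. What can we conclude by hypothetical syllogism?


Hypothetical syllogism: P → Q, Q → R ⊢ P → R
Premise 1: t < 31 → t < 38
Premise 2: t < 38 → t < 42
Chain the implications: the middle term (t < 38) links the two.
Conclusion: If t < 31, then t < 42.

If t < 31, then t < 42.


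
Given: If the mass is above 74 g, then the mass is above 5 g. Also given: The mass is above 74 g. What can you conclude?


Modus ponens: P → Q, P ⊢ Q
P: the mass is above 74 g
Q: the mass is above 5 g
We have P → Q and P is true.
By modus ponens, Q must be true.

The mass is above 5 g


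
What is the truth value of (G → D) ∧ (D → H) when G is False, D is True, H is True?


G = False, D = True, H = True
Step 1: G → D is false only when G=True and D=False. Result: True
Step 2: D → H is false only when D=True and H=False. Result: True
Step 3: True ∧ True = True

True


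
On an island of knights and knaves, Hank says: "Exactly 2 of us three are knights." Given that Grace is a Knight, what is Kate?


Hank claims exactly 2 knights among Hank, Grace, Kate.
Given: Grace is a Knight.

Case 1: Hank is a Knight (tells truth)
  Then exactly 2 of the three are knights.
  Counting Hank, Grace: 2 knight(s) so far. Need 0 more → Kate = Knave.
Case 2: Hank is a Knave (lies)
  Then the count is NOT 2.
  If Kate = Knight, count = 2 = 2 → claim would be true, contradicts lie.
  If Kate = Knave, count = 1 ≠ 2 → lie confirmed ✓

Kate is a Knave.

Knave


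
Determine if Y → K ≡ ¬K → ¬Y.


Expression 1: Y → K
Expression 2: ¬K → ¬Y
Truth table (Y K | Expr1 Expr2):
  T T |   T     T
  T F |   F     F
  F T |   T     T
  F F |   T     T
All 4 rows agree, so the expressions are logically equivalent.

Yes


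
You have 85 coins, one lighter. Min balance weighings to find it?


Each weighing has 3 outcomes (left heavy / balance / right heavy), so k weighings distinguish at most 3^k cases; splitting into three near-equal groups achieves this.
Need 3^k ≥ 85: 3^4 = 81 < 85 ≤ 3^5 = 243
k = ⌈log₃(85)⌉ = 5

5


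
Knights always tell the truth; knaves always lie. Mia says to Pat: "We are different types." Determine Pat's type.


Mia says: "We are different types."
Case 1: Mia is a Knight (truth-teller)
  Statement is true → they ARE different → Pat is a Knave
Case 2: Mia is a Knave (liar)
  Statement is false → they are NOT different → Pat is a Knave
In both cases, Pat is a Knave.

Knave


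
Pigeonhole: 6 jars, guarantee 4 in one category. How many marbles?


Pigeonhole: to guarantee k in one of n categories, need (k-1)×n + 1.
k = 4, n = 6
Minimum = (4-1) × 6 + 1 = 3 × 6 + 1

19


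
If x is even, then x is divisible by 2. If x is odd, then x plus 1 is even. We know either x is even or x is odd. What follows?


Constructive dilemma: (P → Q) ∧ (R → S), P ∨ R ⊢ Q ∨ S
Premise 1: x is even → x is divisible by 2
Premise 2: x is odd → x plus 1 is even
Premise 3: x is even ∨ x is odd
Case 1: Assuming x is even, then by Premise 1, x is divisible by 2.
Case 2: Assuming x is odd, then by Premise 2, x plus 1 is even.
Since one of x is even or x is odd must hold, we get x is divisible by 2 or x plus 1 is even.

x is divisible by 2 or x plus 1 is even.


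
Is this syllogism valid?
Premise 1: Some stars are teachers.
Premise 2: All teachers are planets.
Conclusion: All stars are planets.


Premise 1: Some stars are teachers.
Premise 2: All teachers are planets.
Conclusion: All stars are planets.
Fallacy: illicit minor. The minor term (stars) is distributed in the conclusion ('All stars ...') but undistributed in its premise ('Some stars are teachers' doesn't cover all stars).
Only 'Some stars are planets' follows, not 'All'.

Invalid


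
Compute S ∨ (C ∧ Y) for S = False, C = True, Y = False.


S = False, C = True, Y = False
Step 1: C ∧ Y = True AND False = False
Step 2: S ∨ False = False OR False = False
AND evaluated first (higher precedence); then OR applied.

False


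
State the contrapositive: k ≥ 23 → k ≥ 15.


Original: If k ≥ 23, then k ≥ 15
Contrapositive: If ¬Q, then ¬P
Negate Q: not (k ≥ 15)
Negate P: not (k ≥ 23)

If not (k ≥ 15), then not (k ≥ 23).


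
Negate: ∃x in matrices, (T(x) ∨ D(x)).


Original: ∃x (T(x) ∨ D(x))
Rule: ¬∀→∃, ¬∃→∀, negate predicate.
Negation: ∀x (¬T(x) ∧ ¬D(x))

∀x (¬T(x) ∧ ¬D(x))


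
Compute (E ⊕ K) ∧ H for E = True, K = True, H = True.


E = True, K = True, H = True
Step 1: E ⊕ K = True XOR True = False
Step 2: False ∧ H = False AND True = False
XOR true when exactly one of E,K is true; then AND with H.

False


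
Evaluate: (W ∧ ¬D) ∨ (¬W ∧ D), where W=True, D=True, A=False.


W = True, D = True, A = False
Expression: (W ∧ ¬D) ∨ (¬W ∧ D)
Step 1: ¬D = NOT True = False
Step 2: W ∧ ¬D = True AND False = False
Step 3: ¬W = NOT True = False
Step 4: ¬W ∧ D = False AND True = False
Step 5: (False) ∨ (False) = False OR False = False

False


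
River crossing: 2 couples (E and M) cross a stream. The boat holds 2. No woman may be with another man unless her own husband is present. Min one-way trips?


Label couples E and M.
1. WE+WM → (far: WE,WM; near: HE,HM)
2. WE ←   (far: WM; near: HE,HM,WE)
3. HE+HM → (far: HE,HM,WM; near: WE)
4. HE ←   (far: HM,WM; near: HE,WE)  — HE returns, since WE is alone on near bank
5. HE+WE → (far: all four; near: empty)
Every state respects the constraint.
Minimum trips = 5

5


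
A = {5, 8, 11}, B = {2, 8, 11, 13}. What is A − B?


A = {5, 8, 11}
B = {2, 8, 11, 13}
Operation: difference A − B
In A but not B: 5

{5}


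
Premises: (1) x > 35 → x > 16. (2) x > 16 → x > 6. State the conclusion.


Hypothetical syllogism: P → Q, Q → R ⊢ P → R
Premise 1: x > 35 → x > 16
Premise 2: x > 16 → x > 6
Chain the implications: the middle term (x > 16) links the two.
Conclusion: If x > 35, then x > 6.

If x > 35, then x > 6.


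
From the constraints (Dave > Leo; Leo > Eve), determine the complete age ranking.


Constraints: Dave > Leo; Leo > Eve
Method: at each step, the next-highest is the one remaining person who never appears on the smaller side of a constraint between remaining people.
  Step 1: remaining {Leo, Dave, Eve}; on the smaller side: {Leo, Eve} → Dave is next (Dave > Leo).
  Step 2: remaining {Leo, Eve}; on the smaller side: {Eve} → Leo is next (Leo > Eve).
  Step 3: only Eve remains → lowest.
Final ranking (highest to lowest):

Dave > Leo > Eve


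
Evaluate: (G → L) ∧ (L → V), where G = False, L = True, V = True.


G = False, L = True, V = True
Step 1: G → L is false only when G=True and L=False. Result: True
Step 2: L → V is false only when L=True and V=False. Result: True
Step 3: True ∧ True = True

True


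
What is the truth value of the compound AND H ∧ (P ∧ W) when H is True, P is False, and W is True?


H = True, P = False, W = True
Step 1: P ∧ W = False AND True = False
Step 2: H ∧ False = True AND False = False
AND is true only when ALL operands are true.

False


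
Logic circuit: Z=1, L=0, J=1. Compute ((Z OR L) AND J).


Z OR L = 1|0 = 1
1 AND 1 = 1

1


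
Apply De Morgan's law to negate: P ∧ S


De Morgan's law: ¬(P ∧ Q) ≡ ¬P ∨ ¬Q
¬(P ∧ S) = ¬P ∨ ¬S

¬P ∨ ¬S


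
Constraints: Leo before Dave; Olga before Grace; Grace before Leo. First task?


Constraints: Leo before Dave; Olga before Grace; Grace before Leo
The first task can have nothing scheduled before it, so it must never appear on the right of a 'before'.
Tasks appearing after some 'before': Dave, Grace, Leo.
The only task not in that list is Olga → it is first.

Olga


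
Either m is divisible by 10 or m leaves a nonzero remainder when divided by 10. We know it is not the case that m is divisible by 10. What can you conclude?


Disjunctive syllogism: P ∨ Q, ¬P ⊢ Q
Disjunction: m is divisible by 10 ∨ m leaves a nonzero remainder when divided by 10
We know it is not the case that m is divisible by 10.
By disjunctive syllogism, the other disjunct must be true.

m leaves a nonzero remainder when divided by 10


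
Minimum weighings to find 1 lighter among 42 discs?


Each weighing has 3 outcomes (left heavy / balance / right heavy), so k weighings distinguish at most 3^k cases; splitting into three near-equal groups achieves this.
Need 3^k ≥ 42: 3^3 = 27 < 42 ≤ 3^4 = 81
k = ⌈log₃(42)⌉ = 4

4


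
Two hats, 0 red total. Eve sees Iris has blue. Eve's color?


Total red = 0, Iris = blue
Red accounted for: 0
Remaining for Eve: 0
Eve's hat is blue.

blue


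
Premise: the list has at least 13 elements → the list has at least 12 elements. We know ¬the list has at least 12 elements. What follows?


Modus tollens: P → Q, ¬Q ⊢ ¬P
P: the list has at least 13 elements
Q: the list has at least 12 elements
We have P → Q and Q is false.
By modus tollens, P must be false.

It is not the case that the list has at least 13 elements


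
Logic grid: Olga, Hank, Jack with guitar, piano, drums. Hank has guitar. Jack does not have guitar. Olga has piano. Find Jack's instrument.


From clues:
  Hank → guitar
  Olga → piano
By elimination, Jack gets the remaining.

drums


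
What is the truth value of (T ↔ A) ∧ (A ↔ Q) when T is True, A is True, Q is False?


T = True, A = True, Q = False
Step 1: T ↔ A is true when T and A have the same value. Result: True
Step 2: A ↔ Q is true when A and Q have the same value. Result: False
Step 3: True ∧ False = False

False


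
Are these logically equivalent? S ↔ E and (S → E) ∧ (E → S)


Expression 1: S ↔ E
Expression 2: (S → E) ∧ (E → S)
Truth table (S E | Expr1 Expr2):
  T T |   T     T
  T F |   F     F
  F T |   F     F
  F F |   T     T
All 4 rows agree, so the expressions are logically equivalent.

Yes


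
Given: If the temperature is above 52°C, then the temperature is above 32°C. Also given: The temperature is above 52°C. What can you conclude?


Modus ponens: P → Q, P ⊢ Q
P: the temperature is above 52°C
Q: the temperature is above 32°C
We have P → Q and P is true.
By modus ponens, Q must be true.

The temperature is above 32°C


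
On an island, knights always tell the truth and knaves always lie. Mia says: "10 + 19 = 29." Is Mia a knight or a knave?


Statement: "10 + 19 = 29."
Actual: 10 + 19 = 29
Claimed: 29
Statement is TRUE → Mia tells the truth → Knight

Knight


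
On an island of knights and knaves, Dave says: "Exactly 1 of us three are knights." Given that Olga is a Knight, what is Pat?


Dave claims exactly 1 knights among Dave, Olga, Pat.
Given: Olga is a Knight.

Case 1: Dave is a Knight (tells truth)
  Then exactly 1 of the three are knights.
  Counting Dave, Olga: 2 knight(s) so far. Need -1 more → impossible.
Case 2: Dave is a Knave (lies)
  Then the count is NOT 1.
  If Pat = Knave, count = 1 = 1 → claim would be true, contradicts lie.
  If Pat = Knight, count = 2 ≠ 1 → lie confirmed ✓

Pat is a Knight.

Knight


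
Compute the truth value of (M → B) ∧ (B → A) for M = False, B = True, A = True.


M = False, B = True, A = True
Step 1: M → B is false only when M=True and B=False. Result: True
Step 2: B → A is false only when B=True and A=False. Result: True
Step 3: True ∧ True = True

True


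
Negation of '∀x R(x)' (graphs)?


Original: ∀x R(x)
Rule: ¬∀→∃, ¬∃→∀, negate predicate.
Negation: ∃x ¬R(x)

∃x ¬R(x)


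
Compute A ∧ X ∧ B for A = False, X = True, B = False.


A = False, X = True, B = False
Step 1: A ∧ X = False AND True = False
Step 2: (False) ∧ B = (False) AND False = False
AND is true only when ALL operands are true.

False


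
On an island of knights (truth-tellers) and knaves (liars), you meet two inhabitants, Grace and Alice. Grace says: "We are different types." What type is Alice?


Grace says: "We are different types."
Case 1: Grace is a Knight (truth-teller)
  Statement is true → they ARE different → Alice is a Knave
Case 2: Grace is a Knave (liar)
  Statement is false → they are NOT different → Alice is a Knave
In both cases, Alice is a Knave.

Knave


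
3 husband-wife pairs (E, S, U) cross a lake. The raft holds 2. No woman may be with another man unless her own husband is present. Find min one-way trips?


Label couples E, S, U (H = husband, W = wife).
Counting alone: 6 people, the raft carries 2 and someone must bring it back, so each round trip nets at most +1 on the far side until the last crossing → at least 9 trips. The jealousy constraint makes 9 impossible; the shortest valid schedule has 11:
1. WE+WS →  (far: WE,WS; near: HE,HS,HU,WU)
2. WE ←       (far: WS; near: HE,HS,HU,WE,WU)
3. WE+WU →  (far: WE,WS,WU; near: HE,HS,HU)
4. WE ←       (far: WS,WU; near: HE,HS,HU,WE)
5. HS+HU →  (far: HS,WS,HU,WU; near: HE,WE)
6. HS+WS ←  (far: HU,WU; near: HE,WE,HS,WS)
7. HE+HS →  (far: HE,HS,HU,WU; near: WE,WS)
8. WU ←       (far: HE,HS,HU; near: WE,WS,WU)
9. WE+WS →  (far: HE,WE,HS,WS,HU; near: WU)
10. HU ←      (far: HE,WE,HS,WS; near: HU,WU)
11. HU+WU → (far: all six; near: empty)
In every state each wife is either with her husband or with no other man.
Minimum trips = 11

11


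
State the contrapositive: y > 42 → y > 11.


Original: If y > 42, then y > 11
Contrapositive: If ¬Q, then ¬P
Negate Q: not (y > 11)
Negate P: not (y > 42)

If not (y > 11), then not (y > 42).


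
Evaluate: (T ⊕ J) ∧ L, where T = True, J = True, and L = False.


T = True, J = True, L = False
Step 1: T ⊕ J = True XOR True = False
Step 2: False ∧ L = False AND False = False
XOR true when exactly one of T,J is true; then AND with L.

False


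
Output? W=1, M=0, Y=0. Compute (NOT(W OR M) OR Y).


W OR M = 1
NOT(1) = 0
0 OR 0 = 0

0


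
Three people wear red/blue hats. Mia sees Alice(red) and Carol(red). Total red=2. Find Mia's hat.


Total red = 2, seen red = 2
Own red = 2 - 2 = 0
Mia's hat is blue.

blue


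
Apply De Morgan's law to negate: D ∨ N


De Morgan's law: ¬(P ∨ Q) ≡ ¬P ∧ ¬Q
¬(D ∨ N) = ¬D ∧ ¬N

¬D ∧ ¬N


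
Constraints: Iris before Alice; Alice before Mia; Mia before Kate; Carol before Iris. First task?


Constraints: Iris before Alice; Alice before Mia; Mia before Kate; Carol before Iris
The first task can have nothing scheduled before it, so it must never appear on the right of a 'before'.
Tasks appearing after some 'before': Alice, Mia, Kate, Iris.
The only task not in that list is Carol → it is first.

Carol


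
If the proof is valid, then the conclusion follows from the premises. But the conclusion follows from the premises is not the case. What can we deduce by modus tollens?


Modus tollens: P → Q, ¬Q ⊢ ¬P
P: the proof is valid
Q: the conclusion follows from the premises
We have P → Q and Q is false.
By modus tollens, P must be false.

It is not the case that the proof is valid


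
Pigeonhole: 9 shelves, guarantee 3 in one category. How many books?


Pigeonhole: to guarantee k in one of n categories, need (k-1)×n + 1.
k = 3, n = 9
Minimum = (3-1) × 9 + 1 = 2 × 9 + 1

19


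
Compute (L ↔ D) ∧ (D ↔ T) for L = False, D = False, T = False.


L = False, D = False, T = False
Step 1: L ↔ D is true when L and D have the same value. Result: True
Step 2: D ↔ T is true when D and T have the same value. Result: True
Step 3: True ∧ True = True

True


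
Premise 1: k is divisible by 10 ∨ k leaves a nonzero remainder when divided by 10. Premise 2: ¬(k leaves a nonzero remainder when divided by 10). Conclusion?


Disjunctive syllogism: P ∨ Q, ¬P ⊢ Q
Disjunction: k is divisible by 10 ∨ k leaves a nonzero remainder when divided by 10
We know it is not the case that k leaves a nonzero remainder when divided by 10.
By disjunctive syllogism, the other disjunct must be true.

k is divisible by 10


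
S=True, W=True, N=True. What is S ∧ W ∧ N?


S = True, W = True, N = True
Expression: S ∧ W ∧ N
Step 1: S ∧ W = True AND True = True
Step 2: (True) ∧ N = True AND True = True

True


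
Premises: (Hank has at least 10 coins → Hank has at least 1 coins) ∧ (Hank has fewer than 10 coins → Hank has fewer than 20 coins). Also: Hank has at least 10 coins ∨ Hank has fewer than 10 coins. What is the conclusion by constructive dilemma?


Constructive dilemma: (P → Q) ∧ (R → S), P ∨ R ⊢ Q ∨ S
Premise 1: Hank has at least 10 coins → Hank has at least 1 coins
Premise 2: Hank has fewer than 10 coins → Hank has fewer than 20 coins
Premise 3: Hank has at least 10 coins ∨ Hank has fewer than 10 coins
Case 1: Assuming Hank has at least 10 coins, then by Premise 1, Hank has at least 1 coins.
Case 2: Assuming Hank has fewer than 10 coins, then by Premise 2, Hank has fewer than 20 coins.
Since one of Hank has at least 10 coins or Hank has fewer than 10 coins must hold, we get Hank has at least 1 coins or Hank has fewer than 20 coins.

Hank has at least 1 coins or Hank has fewer than 20 coins.


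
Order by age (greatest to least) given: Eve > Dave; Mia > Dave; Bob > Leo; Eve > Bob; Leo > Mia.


Constraints: Eve > Dave; Mia > Dave; Bob > Leo; Eve > Bob; Leo > Mia
Method: at each step, the next-highest is the one remaining person who never appears on the smaller side of a constraint between remaining people.
  Step 1: remaining {Dave, Eve, Leo, Mia, Bob}; on the smaller side: {Dave, Leo, Mia, Bob} → Eve is next (Eve > Dave; Eve > Bob).
  Step 2: remaining {Dave, Leo, Mia, Bob}; on the smaller side: {Dave, Leo, Mia} → Bob is next (Bob > Leo).
  Step 3: remaining {Dave, Leo, Mia}; on the smaller side: {Dave, Mia} → Leo is next (Leo > Mia).
  Step 4: remaining {Dave, Mia}; on the smaller side: {Dave} → Mia is next (Mia > Dave).
  Step 5: only Dave remains → lowest.
Final ranking (highest to lowest):

Eve > Bob > Leo > Mia > Dave


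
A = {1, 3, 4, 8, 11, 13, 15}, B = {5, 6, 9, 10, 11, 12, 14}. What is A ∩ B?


A = {1, 3, 4, 8, 11, 13, 15}
B = {5, 6, 9, 10, 11, 12, 14}
Operation: intersection
Elements in both: 11

{11}


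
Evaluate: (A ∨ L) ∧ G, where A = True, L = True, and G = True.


A = True, L = True, G = True
Step 1: A ∨ L = True OR True = True
Step 2: True ∧ G = True AND True = True
OR is true when at least one operand is true; AND requires both.

True


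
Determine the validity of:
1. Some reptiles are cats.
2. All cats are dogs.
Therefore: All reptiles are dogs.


Premise 1: Some reptiles are cats.
Premise 2: All cats are dogs.
Conclusion: All reptiles are dogs.
Fallacy: illicit minor. The minor term (reptiles) is distributed in the conclusion ('All reptiles ...') but undistributed in its premise ('Some reptiles are cats' doesn't cover all reptiles).
Only 'Some reptiles are dogs' follows, not 'All'.

Invalid


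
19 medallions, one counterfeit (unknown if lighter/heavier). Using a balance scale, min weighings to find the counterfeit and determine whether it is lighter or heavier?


Let n = 19. 38 possibilities (n medallions × lighter/heavier); each weighing has 3 outcomes.
Bound for k weighings: say the first weighing puts j medallions on each pan. If it tips, the 2j weighed medallions remain suspects (each with a known direction) and k-1 weighings give 3^(k-1) outcomes; 3^(k-1) is odd, so 2j ≤ 3^(k-1) - 1. If it balances, the n - 2j unweighed medallions remain with direction unknown: 2(n - 2j) ≤ 3^(k-1) - 1 by the same parity argument. Adding, n ≤ (3^(k-1) - 1) + (3^(k-1) - 1)/2 = (3^k - 3)/2, and the classical three-group strategy achieves this (3 medallions in 2 weighings, 12 in 3, 39 in 4, 120 in 5).
So we need the smallest k with (3^k - 3)/2 ≥ 19.
k = 3: (3^3 - 3)/2 = 12 < 19 ✗
k = 4: (3^4 - 3)/2 = 39 ≥ 19 ✓

4


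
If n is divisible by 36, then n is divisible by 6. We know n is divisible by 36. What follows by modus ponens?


Modus ponens: P → Q, P ⊢ Q
P: n is divisible by 36
Q: n is divisible by 6
We have P → Q and P is true.
By modus ponens, Q must be true.

n is divisible by 6


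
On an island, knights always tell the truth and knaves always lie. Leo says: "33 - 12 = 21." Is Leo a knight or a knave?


Statement: "33 - 12 = 21."
Actual: 33 - 12 = 21
Claimed: 21
Statement is TRUE → Leo tells the truth → Knight

Knight


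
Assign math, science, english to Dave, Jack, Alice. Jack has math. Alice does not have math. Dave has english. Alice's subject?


From clues:
  Jack → math
  Dave → english
By elimination, Alice gets the remaining.

science


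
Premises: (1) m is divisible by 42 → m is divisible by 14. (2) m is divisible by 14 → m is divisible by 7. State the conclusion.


Hypothetical syllogism: P → Q, Q → R ⊢ P → R
Premise 1: m is divisible by 42 → m is divisible by 14
Premise 2: m is divisible by 14 → m is divisible by 7
Chain the implications: the middle term (m is divisible by 14) links the two.
Conclusion: If m is divisible by 42, then m is divisible by 7.

If m is divisible by 42, then m is divisible by 7.


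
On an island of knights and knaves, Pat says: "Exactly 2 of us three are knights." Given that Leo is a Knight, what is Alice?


Pat claims exactly 2 knights among Pat, Leo, Alice.
Given: Leo is a Knight.

Case 1: Pat is a Knight (tells truth)
  Then exactly 2 of the three are knights.
  Counting Pat, Leo: 2 knight(s) so far. Need 0 more → Alice = Knave.
Case 2: Pat is a Knave (lies)
  Then the count is NOT 2.
  If Alice = Knight, count = 2 = 2 → claim would be true, contradicts lie.
  If Alice = Knave, count = 1 ≠ 2 → lie confirmed ✓

Alice is a Knave.

Knave


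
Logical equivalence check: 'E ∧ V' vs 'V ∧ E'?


Expression 1: E ∧ V
Expression 2: V ∧ E
Truth table (E V | Expr1 Expr2):
  T T |   T     T
  T F |   F     F
  F T |   F     F
  F F |   F     F
All 4 rows agree, so the expressions are logically equivalent.

Yes


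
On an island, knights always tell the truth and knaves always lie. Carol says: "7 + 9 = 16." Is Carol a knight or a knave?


Statement: "7 + 9 = 16."
Actual: 7 + 9 = 16
Claimed: 16
Statement is TRUE → Carol tells the truth → Knight

Knight


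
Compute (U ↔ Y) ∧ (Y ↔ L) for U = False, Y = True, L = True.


U = False, Y = True, L = True
Step 1: U ↔ Y is true when U and Y have the same value. Result: False
Step 2: Y ↔ L is true when Y and L have the same value. Result: True
Step 3: False ∧ True = False

False


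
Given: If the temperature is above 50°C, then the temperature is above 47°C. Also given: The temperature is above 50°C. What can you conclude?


Modus ponens: P → Q, P ⊢ Q
P: the temperature is above 50°C
Q: the temperature is above 47°C
We have P → Q and P is true.
By modus ponens, Q must be true.

The temperature is above 47°C


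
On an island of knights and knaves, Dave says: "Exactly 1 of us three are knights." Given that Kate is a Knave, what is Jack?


Dave claims exactly 1 knights among Dave, Kate, Jack.
Given: Kate is a Knave.

Case 1: Dave is a Knight (tells truth)
  Then exactly 1 of the three are knights.
  Counting Dave, Kate: 1 knight(s) so far. Need 0 more → Jack = Knave.
Case 2: Dave is a Knave (lies)
  Then the count is NOT 1.
  If Jack = Knight, count = 1 = 1 → claim would be true, contradicts lie.
  If Jack = Knave, count = 0 ≠ 1 → lie confirmed ✓

Jack is a Knave.

Knave


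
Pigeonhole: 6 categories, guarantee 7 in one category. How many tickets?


Pigeonhole: to guarantee k in one of n categories, need (k-1)×n + 1.
k = 7, n = 6
Minimum = (7-1) × 6 + 1 = 6 × 6 + 1

37


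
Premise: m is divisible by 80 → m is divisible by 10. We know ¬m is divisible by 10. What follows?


Modus tollens: P → Q, ¬Q ⊢ ¬P
P: m is divisible by 80
Q: m is divisible by 10
We have P → Q and Q is false.
By modus tollens, P must be false.

It is not the case that m is divisible by 80


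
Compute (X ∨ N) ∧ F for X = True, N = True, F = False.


X = True, N = True, F = False
Step 1: X ∨ N = True OR True = True
Step 2: True ∧ F = True AND False = False
OR is true when at least one operand is true; AND requires both.

False


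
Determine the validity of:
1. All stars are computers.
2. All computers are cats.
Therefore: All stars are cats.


Premise 1: All stars are computers.
Premise 2: All computers are cats.
Conclusion: All stars are cats.
Barbara syllogism (AAA-1): All A are B, All B are C → All A are C.
Middle term (computers) distributed in premise 2.

Valid


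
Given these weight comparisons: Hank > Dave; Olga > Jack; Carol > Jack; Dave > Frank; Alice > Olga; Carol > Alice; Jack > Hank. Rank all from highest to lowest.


Constraints: Hank > Dave; Olga > Jack; Carol > Jack; Dave > Frank; Alice > Olga; Carol > Alice; Jack > Hank
Method: at each step, the next-highest is the one remaining person who never appears on the smaller side of a constraint between remaining people.
  Step 1: remaining {Hank, Carol, Dave, Frank, Jack, Olga, Alice}; on the smaller side: {Hank, Dave, Frank, Jack, Olga, Alice} → Carol is next (Carol > Jack; Carol > Alice).
  Step 2: remaining {Hank, Dave, Frank, Jack, Olga, Alice}; on the smaller side: {Hank, Dave, Frank, Jack, Olga} → Alice is next (Alice > Olga).
  Step 3: remaining {Hank, Dave, Frank, Jack, Olga}; on the smaller side: {Hank, Dave, Frank, Jack} → Olga is next (Olga > Jack).
  Step 4: remaining {Hank, Dave, Frank, Jack}; on the smaller side: {Hank, Dave, Frank} → Jack is next (Jack > Hank).
  Step 5: remaining {Hank, Dave, Frank}; on the smaller side: {Dave, Frank} → Hank is next (Hank > Dave).
  Step 6: remaining {Dave, Frank}; on the smaller side: {Frank} → Dave is next (Dave > Frank).
  Step 7: only Frank remains → lowest.
Final ranking (highest to lowest):

Carol > Alice > Olga > Jack > Hank > Dave > Frank
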